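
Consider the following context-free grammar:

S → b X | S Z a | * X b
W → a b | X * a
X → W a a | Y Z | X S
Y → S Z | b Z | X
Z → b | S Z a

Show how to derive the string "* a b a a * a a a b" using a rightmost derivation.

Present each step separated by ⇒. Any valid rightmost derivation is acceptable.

S ⇒ * X b ⇒ * W a a b ⇒ * X * a a a b ⇒ * W a a * a a a b ⇒ * a b a a * a a a b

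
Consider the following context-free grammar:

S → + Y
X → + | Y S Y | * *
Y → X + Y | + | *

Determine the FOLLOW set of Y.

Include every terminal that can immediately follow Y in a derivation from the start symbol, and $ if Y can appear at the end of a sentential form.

We compute FOLLOW(Y) using the standard algorithm.
FOLLOW(S) starts with {$}.
FIRST(S) = {+}
FIRST(X) = {*, +}
FIRST(Y) = {*, +}
FOLLOW(S) = {$, *, +}
FOLLOW(X) = {+}
FOLLOW(Y) = {$, *, +}
Therefore, FOLLOW(Y) = {$, *, +}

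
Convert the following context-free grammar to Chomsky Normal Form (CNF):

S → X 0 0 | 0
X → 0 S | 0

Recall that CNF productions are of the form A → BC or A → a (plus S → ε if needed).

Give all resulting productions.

T0 → 0; S → 0; X → 0; S → X X0; X0 → T0 T0; X → T0 S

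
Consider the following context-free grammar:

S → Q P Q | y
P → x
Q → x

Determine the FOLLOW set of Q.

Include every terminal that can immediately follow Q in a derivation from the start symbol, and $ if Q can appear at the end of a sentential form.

We compute FOLLOW(Q) using the standard algorithm.
FOLLOW(S) starts with {$}.
FIRST(P) = {x}
FIRST(Q) = {x}
FIRST(S) = {x, y}
FOLLOW(P) = {x}
FOLLOW(Q) = {$, x}
FOLLOW(S) = {$}
Therefore, FOLLOW(Q) = {$, x}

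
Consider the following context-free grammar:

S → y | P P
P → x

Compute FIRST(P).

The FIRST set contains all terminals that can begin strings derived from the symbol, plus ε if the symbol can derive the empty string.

We compute FIRST(P) using the standard algorithm.
FIRST(P) = {x}
FIRST(S) = {x, y}
Therefore, FIRST(P) = {x}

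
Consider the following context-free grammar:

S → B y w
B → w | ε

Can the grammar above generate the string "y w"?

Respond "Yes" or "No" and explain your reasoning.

Yes - a valid derivation exists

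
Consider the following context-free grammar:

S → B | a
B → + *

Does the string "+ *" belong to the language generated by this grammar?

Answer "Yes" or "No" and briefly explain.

Yes - a valid derivation exists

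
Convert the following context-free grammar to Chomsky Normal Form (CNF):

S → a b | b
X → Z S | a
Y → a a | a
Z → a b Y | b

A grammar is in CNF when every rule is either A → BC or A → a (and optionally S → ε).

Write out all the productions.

TA → a; TB → b; S → b; X → a; Y → a; Z → b; S → TA TB; X → Z S; Y → TA TA; Z → TA X0; X0 → TB Y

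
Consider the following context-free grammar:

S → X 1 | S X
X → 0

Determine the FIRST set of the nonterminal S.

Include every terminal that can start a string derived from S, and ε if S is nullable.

We compute FIRST(S) using the standard algorithm.
FIRST(S) = {0}
FIRST(X) = {0}
Therefore, FIRST(S) = {0}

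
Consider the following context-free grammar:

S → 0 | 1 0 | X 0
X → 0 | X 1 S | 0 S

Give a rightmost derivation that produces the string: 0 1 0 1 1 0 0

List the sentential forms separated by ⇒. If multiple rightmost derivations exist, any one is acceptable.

S ⇒ X 0 ⇒ X 1 S 0 ⇒ X 1 1 0 0 ⇒ 0 S 1 1 0 0 ⇒ 0 1 0 1 1 0 0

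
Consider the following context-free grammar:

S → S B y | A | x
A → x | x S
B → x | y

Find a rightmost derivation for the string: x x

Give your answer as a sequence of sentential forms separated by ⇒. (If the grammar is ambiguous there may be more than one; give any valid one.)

S ⇒ A ⇒ x S ⇒ x x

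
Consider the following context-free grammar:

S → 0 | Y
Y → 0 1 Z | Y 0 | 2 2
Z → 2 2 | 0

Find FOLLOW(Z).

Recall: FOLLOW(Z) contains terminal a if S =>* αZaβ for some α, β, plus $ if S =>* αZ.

We compute FOLLOW(Z) using the standard algorithm.
FOLLOW(S) starts with {$}.
FIRST(S) = {0, 2}
FIRST(Y) = {0, 2}
FIRST(Z) = {0, 2}
FOLLOW(S) = {$}
FOLLOW(Y) = {$, 0}
FOLLOW(Z) = {$, 0}
Therefore, FOLLOW(Z) = {$, 0}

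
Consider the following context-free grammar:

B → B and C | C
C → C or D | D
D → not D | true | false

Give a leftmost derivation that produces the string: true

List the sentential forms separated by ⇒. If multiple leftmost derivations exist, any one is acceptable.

B ⇒ C ⇒ D ⇒ true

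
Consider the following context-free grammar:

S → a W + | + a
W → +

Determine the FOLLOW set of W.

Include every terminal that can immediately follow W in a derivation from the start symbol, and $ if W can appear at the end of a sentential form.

We compute FOLLOW(W) using the standard algorithm.
FOLLOW(S) starts with {$}.
FIRST(S) = {+, a}
FIRST(W) = {+}
FOLLOW(S) = {$}
FOLLOW(W) = {+}
Therefore, FOLLOW(W) = {+}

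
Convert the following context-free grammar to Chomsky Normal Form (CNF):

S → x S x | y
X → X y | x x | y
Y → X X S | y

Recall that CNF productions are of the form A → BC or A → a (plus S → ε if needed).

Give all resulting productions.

TX → x; S → y; TY → y; X → y; Y → y; S → TX X0; X0 → S TX; X → X TY; X → TX TX; Y → X X1; X1 → X S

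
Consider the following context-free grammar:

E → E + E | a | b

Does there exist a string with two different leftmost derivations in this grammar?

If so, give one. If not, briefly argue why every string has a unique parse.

Yes - the string 'b + a + a' has two distinct leftmost derivations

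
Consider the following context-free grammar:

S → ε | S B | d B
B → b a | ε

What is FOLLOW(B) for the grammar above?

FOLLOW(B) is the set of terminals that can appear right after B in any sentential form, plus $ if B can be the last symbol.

We compute FOLLOW(B) using the standard algorithm.
FOLLOW(S) starts with {$}.
FIRST(B) = {b, ε}
FIRST(S) = {b, d, ε}
FOLLOW(B) = {$, b}
FOLLOW(S) = {$, b}
Therefore, FOLLOW(B) = {$, b}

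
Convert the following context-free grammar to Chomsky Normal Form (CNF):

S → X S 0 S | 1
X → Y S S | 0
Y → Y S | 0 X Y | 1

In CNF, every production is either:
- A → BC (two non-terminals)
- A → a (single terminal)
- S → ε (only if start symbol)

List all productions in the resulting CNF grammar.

T0 → 0; S → 1; X → 0; Y → 1; S → X X0; X0 → S X1; X1 → T0 S; X → Y X2; X2 → S S; Y → Y S; Y → T0 X3; X3 → X Y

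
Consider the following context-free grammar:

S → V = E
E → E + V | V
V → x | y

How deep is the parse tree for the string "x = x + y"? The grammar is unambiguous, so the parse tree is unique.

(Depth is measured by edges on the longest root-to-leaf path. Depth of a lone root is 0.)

4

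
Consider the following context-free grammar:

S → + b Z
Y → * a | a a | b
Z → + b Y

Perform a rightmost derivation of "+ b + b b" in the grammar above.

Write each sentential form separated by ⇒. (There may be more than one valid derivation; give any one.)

S ⇒ + b Z ⇒ + b + b Y ⇒ + b + b b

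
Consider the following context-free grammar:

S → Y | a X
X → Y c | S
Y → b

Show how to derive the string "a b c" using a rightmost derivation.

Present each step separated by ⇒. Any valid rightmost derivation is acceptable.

S ⇒ a X ⇒ a Y c ⇒ a b c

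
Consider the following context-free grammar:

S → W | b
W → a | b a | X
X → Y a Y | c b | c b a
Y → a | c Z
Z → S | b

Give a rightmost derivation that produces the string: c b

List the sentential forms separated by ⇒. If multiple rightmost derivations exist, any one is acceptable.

S ⇒ W ⇒ X ⇒ c b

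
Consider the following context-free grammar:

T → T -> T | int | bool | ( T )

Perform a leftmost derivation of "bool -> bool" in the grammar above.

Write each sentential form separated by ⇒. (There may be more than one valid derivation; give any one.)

T ⇒ T -> T ⇒ bool -> T ⇒ bool -> bool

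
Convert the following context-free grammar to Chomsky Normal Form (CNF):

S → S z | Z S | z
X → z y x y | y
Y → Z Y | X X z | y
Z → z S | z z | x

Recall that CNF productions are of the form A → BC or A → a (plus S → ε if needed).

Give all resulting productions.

TZ → z; S → z; TY → y; TX → x; X → y; Y → y; Z → x; S → S TZ; S → Z S; X → TZ X0; X0 → TY X1; X1 → TX TY; Y → Z Y; Y → X X2; X2 → X TZ; Z → TZ S; Z → TZ TZ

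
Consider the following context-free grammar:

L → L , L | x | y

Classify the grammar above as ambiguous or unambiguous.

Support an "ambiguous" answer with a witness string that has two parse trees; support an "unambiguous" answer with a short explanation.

Ambiguous - the string 'x , y , x , x' has two distinct parse trees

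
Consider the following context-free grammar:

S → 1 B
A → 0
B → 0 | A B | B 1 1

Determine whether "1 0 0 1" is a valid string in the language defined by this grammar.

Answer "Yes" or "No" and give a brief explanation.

No - no valid derivation exists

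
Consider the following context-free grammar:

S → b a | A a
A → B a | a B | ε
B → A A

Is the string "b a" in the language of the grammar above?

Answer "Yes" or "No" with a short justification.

Yes - a valid derivation exists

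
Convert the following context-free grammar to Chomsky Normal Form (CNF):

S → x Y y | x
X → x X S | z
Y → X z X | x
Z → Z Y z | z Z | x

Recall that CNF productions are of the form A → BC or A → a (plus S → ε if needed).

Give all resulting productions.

TX → x; TY → y; S → x; X → z; TZ → z; Y → x; Z → x; S → TX X0; X0 → Y TY; X → TX X1; X1 → X S; Y → X X2; X2 → TZ X; Z → Z X3; X3 → Y TZ; Z → TZ Z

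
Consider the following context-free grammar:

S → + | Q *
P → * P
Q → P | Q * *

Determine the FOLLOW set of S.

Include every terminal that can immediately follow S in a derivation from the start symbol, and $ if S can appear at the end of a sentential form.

We compute FOLLOW(S) using the standard algorithm.
FOLLOW(S) starts with {$}.
FIRST(P) = {*}
FIRST(Q) = {*}
FIRST(S) = {*, +}
FOLLOW(P) = {*}
FOLLOW(Q) = {*}
FOLLOW(S) = {$}
Therefore, FOLLOW(S) = {$}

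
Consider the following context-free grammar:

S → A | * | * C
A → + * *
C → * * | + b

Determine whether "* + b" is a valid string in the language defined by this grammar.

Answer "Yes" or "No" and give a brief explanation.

Yes - a valid derivation exists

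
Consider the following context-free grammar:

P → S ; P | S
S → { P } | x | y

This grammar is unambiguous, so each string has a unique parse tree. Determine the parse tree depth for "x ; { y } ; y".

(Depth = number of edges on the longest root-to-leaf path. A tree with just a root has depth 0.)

5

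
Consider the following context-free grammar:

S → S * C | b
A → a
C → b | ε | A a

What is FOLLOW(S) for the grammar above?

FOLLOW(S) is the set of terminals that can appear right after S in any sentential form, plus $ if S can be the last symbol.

We compute FOLLOW(S) using the standard algorithm.
FOLLOW(S) starts with {$}.
FIRST(A) = {a}
FIRST(C) = {a, b, ε}
FIRST(S) = {b}
FOLLOW(A) = {a}
FOLLOW(C) = {$, *}
FOLLOW(S) = {$, *}
Therefore, FOLLOW(S) = {$, *}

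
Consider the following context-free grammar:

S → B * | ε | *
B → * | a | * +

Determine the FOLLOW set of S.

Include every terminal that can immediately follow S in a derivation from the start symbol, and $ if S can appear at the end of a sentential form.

We compute FOLLOW(S) using the standard algorithm.
FOLLOW(S) starts with {$}.
FIRST(B) = {*, a}
FIRST(S) = {*, a, ε}
FOLLOW(B) = {*}
FOLLOW(S) = {$}
Therefore, FOLLOW(S) = {$}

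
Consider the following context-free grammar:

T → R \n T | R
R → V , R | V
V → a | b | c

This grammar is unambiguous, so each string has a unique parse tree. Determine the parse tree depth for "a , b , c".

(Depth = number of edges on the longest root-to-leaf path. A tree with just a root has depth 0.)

5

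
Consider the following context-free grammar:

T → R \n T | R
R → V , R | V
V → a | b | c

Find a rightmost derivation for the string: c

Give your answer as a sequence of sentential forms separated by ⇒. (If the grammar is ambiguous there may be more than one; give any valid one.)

T ⇒ R ⇒ V ⇒ c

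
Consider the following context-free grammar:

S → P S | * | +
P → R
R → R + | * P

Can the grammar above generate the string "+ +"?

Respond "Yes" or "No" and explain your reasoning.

No - no valid derivation exists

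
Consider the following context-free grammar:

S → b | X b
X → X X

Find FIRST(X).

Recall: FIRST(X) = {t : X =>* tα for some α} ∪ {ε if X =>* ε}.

We compute FIRST(X) using the standard algorithm.
FIRST(S) = {b}
FIRST(X) = {}
Therefore, FIRST(X) = {}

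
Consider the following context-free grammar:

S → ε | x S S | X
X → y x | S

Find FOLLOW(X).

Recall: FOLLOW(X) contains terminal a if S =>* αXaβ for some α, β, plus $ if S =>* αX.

We compute FOLLOW(X) using the standard algorithm.
FOLLOW(S) starts with {$}.
FIRST(S) = {x, y, ε}
FIRST(X) = {x, y, ε}
FOLLOW(S) = {$, x, y}
FOLLOW(X) = {$, x, y}
Therefore, FOLLOW(X) = {$, x, y}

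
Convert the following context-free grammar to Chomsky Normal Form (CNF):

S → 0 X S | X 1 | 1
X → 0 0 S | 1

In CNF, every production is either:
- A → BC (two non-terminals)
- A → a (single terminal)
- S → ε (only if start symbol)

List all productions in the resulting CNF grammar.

T0 → 0; T1 → 1; S → 1; X → 1; S → T0 X0; X0 → X S; S → X T1; X → T0 X1; X1 → T0 S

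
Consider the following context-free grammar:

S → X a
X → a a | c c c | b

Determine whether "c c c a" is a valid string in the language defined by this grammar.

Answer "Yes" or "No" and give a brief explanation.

Yes - a valid derivation exists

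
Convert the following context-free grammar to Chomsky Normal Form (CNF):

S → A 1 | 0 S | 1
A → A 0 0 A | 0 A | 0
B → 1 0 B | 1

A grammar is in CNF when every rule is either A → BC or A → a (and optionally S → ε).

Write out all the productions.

T1 → 1; T0 → 0; S → 1; A → 0; B → 1; S → A T1; S → T0 S; A → A X0; X0 → T0 X1; X1 → T0 A; A → T0 A; B → T1 X2; X2 → T0 B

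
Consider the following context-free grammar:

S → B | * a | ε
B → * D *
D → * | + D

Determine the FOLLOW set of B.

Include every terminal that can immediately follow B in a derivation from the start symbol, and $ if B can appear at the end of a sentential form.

We compute FOLLOW(B) using the standard algorithm.
FOLLOW(S) starts with {$}.
FIRST(B) = {*}
FIRST(D) = {*, +}
FIRST(S) = {*, ε}
FOLLOW(B) = {$}
FOLLOW(D) = {*}
FOLLOW(S) = {$}
Therefore, FOLLOW(B) = {$}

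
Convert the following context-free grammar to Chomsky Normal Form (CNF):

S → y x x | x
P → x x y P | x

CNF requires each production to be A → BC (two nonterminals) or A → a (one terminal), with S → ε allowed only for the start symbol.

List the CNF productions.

TY → y; TX → x; S → x; P → x; S → TY X0; X0 → TX TX; P → TX X1; X1 → TX X2; X2 → TY P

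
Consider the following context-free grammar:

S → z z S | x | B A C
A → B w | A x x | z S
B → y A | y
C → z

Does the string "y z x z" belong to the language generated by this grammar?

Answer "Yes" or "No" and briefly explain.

Yes - a valid derivation exists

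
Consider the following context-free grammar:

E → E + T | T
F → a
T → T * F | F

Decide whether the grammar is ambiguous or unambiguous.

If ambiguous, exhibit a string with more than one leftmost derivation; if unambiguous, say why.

Unambiguous - every string in the language has a unique leftmost derivation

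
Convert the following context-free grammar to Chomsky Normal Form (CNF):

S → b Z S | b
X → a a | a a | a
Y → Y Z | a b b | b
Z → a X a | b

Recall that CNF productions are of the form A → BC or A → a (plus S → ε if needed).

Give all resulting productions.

TB → b; S → b; TA → a; X → a; Y → b; Z → b; S → TB X0; X0 → Z S; X → TA TA; X → TA TA; Y → Y Z; Y → TA X1; X1 → TB TB; Z → TA X2; X2 → X TA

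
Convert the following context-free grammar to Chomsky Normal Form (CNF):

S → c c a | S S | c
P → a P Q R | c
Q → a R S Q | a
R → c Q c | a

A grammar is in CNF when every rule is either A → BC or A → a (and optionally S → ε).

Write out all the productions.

TC → c; TA → a; S → c; P → c; Q → a; R → a; S → TC X0; X0 → TC TA; S → S S; P → TA X1; X1 → P X2; X2 → Q R; Q → TA X3; X3 → R X4; X4 → S Q; R → TC X5; X5 → Q TC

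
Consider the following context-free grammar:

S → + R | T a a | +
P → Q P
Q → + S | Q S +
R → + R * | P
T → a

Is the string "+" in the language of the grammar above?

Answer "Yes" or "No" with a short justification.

Yes - a valid derivation exists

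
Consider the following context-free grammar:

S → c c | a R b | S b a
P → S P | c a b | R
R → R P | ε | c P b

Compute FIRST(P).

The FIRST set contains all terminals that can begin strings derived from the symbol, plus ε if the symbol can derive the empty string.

We compute FIRST(P) using the standard algorithm.
FIRST(P) = {a, c, ε}
FIRST(R) = {a, c, ε}
FIRST(S) = {a, c}
Therefore, FIRST(P) = {a, c, ε}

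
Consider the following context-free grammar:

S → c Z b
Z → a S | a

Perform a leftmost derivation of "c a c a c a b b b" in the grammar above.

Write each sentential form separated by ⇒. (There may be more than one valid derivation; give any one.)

S ⇒ c Z b ⇒ c a S b ⇒ c a c Z b b ⇒ c a c a S b b ⇒ c a c a c Z b b b ⇒ c a c a c a b b b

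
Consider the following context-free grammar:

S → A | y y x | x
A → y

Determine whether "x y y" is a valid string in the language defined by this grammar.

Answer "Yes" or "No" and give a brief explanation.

No - no valid derivation exists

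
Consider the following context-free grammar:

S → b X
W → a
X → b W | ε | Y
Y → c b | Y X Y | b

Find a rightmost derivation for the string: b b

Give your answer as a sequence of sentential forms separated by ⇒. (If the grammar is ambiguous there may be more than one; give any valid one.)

S ⇒ b X ⇒ b Y ⇒ b b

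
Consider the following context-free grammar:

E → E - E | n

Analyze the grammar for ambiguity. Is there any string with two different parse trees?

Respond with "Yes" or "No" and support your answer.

Yes - the string 'n - n - n - n - n' has two distinct parse trees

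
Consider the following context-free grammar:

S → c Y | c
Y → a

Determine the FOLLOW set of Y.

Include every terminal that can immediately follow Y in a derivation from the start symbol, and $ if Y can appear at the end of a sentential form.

We compute FOLLOW(Y) using the standard algorithm.
FOLLOW(S) starts with {$}.
FIRST(S) = {c}
FIRST(Y) = {a}
FOLLOW(S) = {$}
FOLLOW(Y) = {$}
Therefore, FOLLOW(Y) = {$}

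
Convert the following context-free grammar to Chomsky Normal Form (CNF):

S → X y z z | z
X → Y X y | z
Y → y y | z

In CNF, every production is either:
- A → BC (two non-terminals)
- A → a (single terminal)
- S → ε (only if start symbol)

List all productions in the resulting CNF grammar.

TY → y; TZ → z; S → z; X → z; Y → z; S → X X0; X0 → TY X1; X1 → TZ TZ; X → Y X2; X2 → X TY; Y → TY TY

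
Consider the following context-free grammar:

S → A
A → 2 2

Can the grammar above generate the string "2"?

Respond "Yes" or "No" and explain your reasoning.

No - no valid derivation exists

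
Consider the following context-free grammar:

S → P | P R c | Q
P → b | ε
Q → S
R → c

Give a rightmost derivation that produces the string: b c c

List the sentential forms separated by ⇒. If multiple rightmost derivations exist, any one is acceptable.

S ⇒ P R c ⇒ P c c ⇒ b c c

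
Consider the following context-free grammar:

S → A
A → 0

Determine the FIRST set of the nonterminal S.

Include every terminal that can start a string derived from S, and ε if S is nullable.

We compute FIRST(S) using the standard algorithm.
FIRST(A) = {0}
FIRST(S) = {0}
Therefore, FIRST(S) = {0}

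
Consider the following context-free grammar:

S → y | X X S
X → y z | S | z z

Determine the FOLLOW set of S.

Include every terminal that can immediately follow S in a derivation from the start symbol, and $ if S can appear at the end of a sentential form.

We compute FOLLOW(S) using the standard algorithm.
FOLLOW(S) starts with {$}.
FIRST(S) = {y, z}
FIRST(X) = {y, z}
FOLLOW(S) = {$, y, z}
FOLLOW(X) = {y, z}
Therefore, FOLLOW(S) = {$, y, z}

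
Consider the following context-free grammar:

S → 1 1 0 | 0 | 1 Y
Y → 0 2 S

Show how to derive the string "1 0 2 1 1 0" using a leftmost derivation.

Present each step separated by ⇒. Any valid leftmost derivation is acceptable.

S ⇒ 1 Y ⇒ 1 0 2 S ⇒ 1 0 2 1 1 0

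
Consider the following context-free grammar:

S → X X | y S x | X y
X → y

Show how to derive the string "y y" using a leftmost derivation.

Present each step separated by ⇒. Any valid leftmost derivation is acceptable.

S ⇒ X X ⇒ y X ⇒ y y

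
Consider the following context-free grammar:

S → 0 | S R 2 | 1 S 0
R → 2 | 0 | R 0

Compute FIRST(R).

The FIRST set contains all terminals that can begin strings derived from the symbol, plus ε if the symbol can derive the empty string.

We compute FIRST(R) using the standard algorithm.
FIRST(R) = {0, 2}
FIRST(S) = {0, 1}
Therefore, FIRST(R) = {0, 2}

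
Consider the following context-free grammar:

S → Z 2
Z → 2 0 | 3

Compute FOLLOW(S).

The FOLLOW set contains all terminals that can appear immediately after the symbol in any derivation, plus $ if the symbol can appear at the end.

We compute FOLLOW(S) using the standard algorithm.
FOLLOW(S) starts with {$}.
FIRST(S) = {2, 3}
FIRST(Z) = {2, 3}
FOLLOW(S) = {$}
FOLLOW(Z) = {2}
Therefore, FOLLOW(S) = {$}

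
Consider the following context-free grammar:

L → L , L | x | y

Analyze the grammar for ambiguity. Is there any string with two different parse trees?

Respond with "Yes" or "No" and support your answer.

Yes - the string 'x , y , y , x , x' has two distinct parse trees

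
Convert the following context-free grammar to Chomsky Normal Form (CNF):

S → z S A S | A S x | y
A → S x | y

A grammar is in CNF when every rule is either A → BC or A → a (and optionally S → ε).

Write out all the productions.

TZ → z; TX → x; S → y; A → y; S → TZ X0; X0 → S X1; X1 → A S; S → A X2; X2 → S TX; A → S TX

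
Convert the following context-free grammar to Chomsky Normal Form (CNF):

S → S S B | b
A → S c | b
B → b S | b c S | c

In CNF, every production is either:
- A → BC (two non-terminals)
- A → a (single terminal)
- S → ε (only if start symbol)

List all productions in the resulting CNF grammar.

S → b; TC → c; A → b; TB → b; B → c; S → S X0; X0 → S B; A → S TC; B → TB S; B → TB X1; X1 → TC S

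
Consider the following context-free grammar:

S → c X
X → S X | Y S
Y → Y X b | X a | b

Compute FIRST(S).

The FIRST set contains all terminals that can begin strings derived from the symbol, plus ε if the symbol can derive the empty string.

We compute FIRST(S) using the standard algorithm.
FIRST(S) = {c}
FIRST(X) = {b, c}
FIRST(Y) = {b, c}
Therefore, FIRST(S) = {c}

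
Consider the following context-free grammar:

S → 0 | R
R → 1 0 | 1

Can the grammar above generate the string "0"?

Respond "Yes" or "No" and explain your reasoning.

Yes - a valid derivation exists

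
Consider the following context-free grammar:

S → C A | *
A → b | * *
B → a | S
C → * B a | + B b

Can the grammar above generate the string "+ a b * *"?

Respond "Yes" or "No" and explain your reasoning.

Yes - a valid derivation exists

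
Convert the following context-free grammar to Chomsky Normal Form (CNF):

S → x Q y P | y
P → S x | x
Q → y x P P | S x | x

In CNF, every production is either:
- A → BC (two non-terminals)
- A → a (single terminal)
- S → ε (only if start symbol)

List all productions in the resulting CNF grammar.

TX → x; TY → y; S → y; P → x; Q → x; S → TX X0; X0 → Q X1; X1 → TY P; P → S TX; Q → TY X2; X2 → TX X3; X3 → P P; Q → S TX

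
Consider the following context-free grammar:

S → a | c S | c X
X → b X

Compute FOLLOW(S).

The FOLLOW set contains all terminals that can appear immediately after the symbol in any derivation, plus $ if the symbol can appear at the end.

We compute FOLLOW(S) using the standard algorithm.
FOLLOW(S) starts with {$}.
FIRST(S) = {a, c}
FIRST(X) = {b}
FOLLOW(S) = {$}
FOLLOW(X) = {$}
Therefore, FOLLOW(S) = {$}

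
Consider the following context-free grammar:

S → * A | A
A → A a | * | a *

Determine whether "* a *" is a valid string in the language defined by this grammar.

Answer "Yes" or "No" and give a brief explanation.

Yes - a valid derivation exists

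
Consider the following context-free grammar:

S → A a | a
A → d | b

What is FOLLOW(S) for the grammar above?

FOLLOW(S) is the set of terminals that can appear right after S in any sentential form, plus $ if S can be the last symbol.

We compute FOLLOW(S) using the standard algorithm.
FOLLOW(S) starts with {$}.
FIRST(A) = {b, d}
FIRST(S) = {a, b, d}
FOLLOW(A) = {a}
FOLLOW(S) = {$}
Therefore, FOLLOW(S) = {$}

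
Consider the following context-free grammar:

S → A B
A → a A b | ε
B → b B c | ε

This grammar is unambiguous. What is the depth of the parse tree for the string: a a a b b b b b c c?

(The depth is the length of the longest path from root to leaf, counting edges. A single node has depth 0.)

5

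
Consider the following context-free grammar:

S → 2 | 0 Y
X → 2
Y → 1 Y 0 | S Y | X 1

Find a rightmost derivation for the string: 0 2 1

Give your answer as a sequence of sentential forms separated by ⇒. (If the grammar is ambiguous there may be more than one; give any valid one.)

S ⇒ 0 Y ⇒ 0 X 1 ⇒ 0 2 1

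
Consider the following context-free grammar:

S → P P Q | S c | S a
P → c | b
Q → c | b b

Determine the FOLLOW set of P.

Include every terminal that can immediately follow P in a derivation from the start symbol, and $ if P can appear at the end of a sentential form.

We compute FOLLOW(P) using the standard algorithm.
FOLLOW(S) starts with {$}.
FIRST(P) = {b, c}
FIRST(Q) = {b, c}
FIRST(S) = {b, c}
FOLLOW(P) = {b, c}
FOLLOW(Q) = {$, a, c}
FOLLOW(S) = {$, a, c}
Therefore, FOLLOW(P) = {b, c}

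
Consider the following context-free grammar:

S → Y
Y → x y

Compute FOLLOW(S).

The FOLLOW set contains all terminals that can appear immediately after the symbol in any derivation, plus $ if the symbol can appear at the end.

We compute FOLLOW(S) using the standard algorithm.
FOLLOW(S) starts with {$}.
FIRST(S) = {x}
FIRST(Y) = {x}
FOLLOW(S) = {$}
FOLLOW(Y) = {$}
Therefore, FOLLOW(S) = {$}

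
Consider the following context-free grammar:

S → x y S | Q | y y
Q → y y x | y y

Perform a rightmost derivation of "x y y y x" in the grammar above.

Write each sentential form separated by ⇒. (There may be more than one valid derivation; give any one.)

S ⇒ x y S ⇒ x y Q ⇒ x y y y x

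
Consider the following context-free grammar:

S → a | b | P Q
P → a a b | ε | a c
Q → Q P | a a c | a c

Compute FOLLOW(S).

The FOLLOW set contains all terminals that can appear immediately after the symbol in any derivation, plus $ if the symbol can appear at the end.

We compute FOLLOW(S) using the standard algorithm.
FOLLOW(S) starts with {$}.
FIRST(P) = {a, ε}
FIRST(Q) = {a}
FIRST(S) = {a, b}
FOLLOW(P) = {$, a}
FOLLOW(Q) = {$, a}
FOLLOW(S) = {$}
Therefore, FOLLOW(S) = {$}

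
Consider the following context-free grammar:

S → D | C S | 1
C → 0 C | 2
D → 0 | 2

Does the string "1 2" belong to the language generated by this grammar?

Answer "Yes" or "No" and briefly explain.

No - no valid derivation exists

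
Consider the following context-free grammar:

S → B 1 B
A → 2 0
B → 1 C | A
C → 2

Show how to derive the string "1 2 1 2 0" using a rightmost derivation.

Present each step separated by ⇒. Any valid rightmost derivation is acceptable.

S ⇒ B 1 B ⇒ B 1 A ⇒ B 1 2 0 ⇒ 1 C 1 2 0 ⇒ 1 2 1 2 0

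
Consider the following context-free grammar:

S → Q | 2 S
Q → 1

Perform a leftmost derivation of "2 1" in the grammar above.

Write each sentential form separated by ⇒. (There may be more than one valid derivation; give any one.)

S ⇒ 2 S ⇒ 2 Q ⇒ 2 1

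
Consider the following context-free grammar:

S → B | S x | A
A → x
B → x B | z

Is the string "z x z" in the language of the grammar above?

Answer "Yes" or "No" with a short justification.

No - no valid derivation exists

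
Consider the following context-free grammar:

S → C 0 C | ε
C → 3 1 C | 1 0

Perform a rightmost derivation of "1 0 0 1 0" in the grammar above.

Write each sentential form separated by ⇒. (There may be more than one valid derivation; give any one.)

S ⇒ C 0 C ⇒ C 0 1 0 ⇒ 1 0 0 1 0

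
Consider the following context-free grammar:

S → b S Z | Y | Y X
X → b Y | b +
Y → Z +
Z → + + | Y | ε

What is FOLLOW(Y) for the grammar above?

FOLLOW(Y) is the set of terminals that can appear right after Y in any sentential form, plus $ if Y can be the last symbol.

We compute FOLLOW(Y) using the standard algorithm.
FOLLOW(S) starts with {$}.
FIRST(S) = {+, b}
FIRST(X) = {b}
FIRST(Y) = {+}
FIRST(Z) = {+, ε}
FOLLOW(S) = {$, +}
FOLLOW(X) = {$, +}
FOLLOW(Y) = {$, +, b}
FOLLOW(Z) = {$, +}
Therefore, FOLLOW(Y) = {$, +, b}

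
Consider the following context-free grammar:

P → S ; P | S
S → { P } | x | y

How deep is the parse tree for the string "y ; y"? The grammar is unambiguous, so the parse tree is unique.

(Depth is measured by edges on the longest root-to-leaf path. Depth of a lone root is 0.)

3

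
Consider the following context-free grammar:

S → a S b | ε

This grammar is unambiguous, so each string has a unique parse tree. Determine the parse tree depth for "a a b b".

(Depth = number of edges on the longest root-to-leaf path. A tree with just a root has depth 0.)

3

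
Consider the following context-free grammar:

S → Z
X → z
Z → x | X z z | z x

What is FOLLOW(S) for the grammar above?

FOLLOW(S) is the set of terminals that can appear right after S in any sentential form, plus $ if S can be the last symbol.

We compute FOLLOW(S) using the standard algorithm.
FOLLOW(S) starts with {$}.
FIRST(S) = {x, z}
FIRST(X) = {z}
FIRST(Z) = {x, z}
FOLLOW(S) = {$}
FOLLOW(X) = {z}
FOLLOW(Z) = {$}
Therefore, FOLLOW(S) = {$}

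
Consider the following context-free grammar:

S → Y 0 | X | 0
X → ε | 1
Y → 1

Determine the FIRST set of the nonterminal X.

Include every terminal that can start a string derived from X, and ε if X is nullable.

We compute FIRST(X) using the standard algorithm.
FIRST(S) = {0, 1, ε}
FIRST(X) = {1, ε}
FIRST(Y) = {1}
Therefore, FIRST(X) = {1, ε}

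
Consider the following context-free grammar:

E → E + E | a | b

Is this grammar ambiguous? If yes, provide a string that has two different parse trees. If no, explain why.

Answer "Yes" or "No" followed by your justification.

Yes - the string 'b + b + a + b' has two distinct leftmost derivations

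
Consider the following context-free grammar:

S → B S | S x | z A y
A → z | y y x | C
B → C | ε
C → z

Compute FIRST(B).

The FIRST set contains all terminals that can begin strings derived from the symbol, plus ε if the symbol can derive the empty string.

We compute FIRST(B) using the standard algorithm.
FIRST(A) = {y, z}
FIRST(B) = {z, ε}
FIRST(C) = {z}
FIRST(S) = {z}
Therefore, FIRST(B) = {z, ε}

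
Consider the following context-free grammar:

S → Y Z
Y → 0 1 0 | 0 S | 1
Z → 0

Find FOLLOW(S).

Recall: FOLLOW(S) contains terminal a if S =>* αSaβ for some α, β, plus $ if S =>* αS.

We compute FOLLOW(S) using the standard algorithm.
FOLLOW(S) starts with {$}.
FIRST(S) = {0, 1}
FIRST(Y) = {0, 1}
FIRST(Z) = {0}
FOLLOW(S) = {$, 0}
FOLLOW(Y) = {0}
FOLLOW(Z) = {$, 0}
Therefore, FOLLOW(S) = {$, 0}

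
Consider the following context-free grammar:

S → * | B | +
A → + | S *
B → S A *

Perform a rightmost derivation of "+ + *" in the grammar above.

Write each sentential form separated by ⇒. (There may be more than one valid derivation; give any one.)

S ⇒ B ⇒ S A * ⇒ S + * ⇒ + + *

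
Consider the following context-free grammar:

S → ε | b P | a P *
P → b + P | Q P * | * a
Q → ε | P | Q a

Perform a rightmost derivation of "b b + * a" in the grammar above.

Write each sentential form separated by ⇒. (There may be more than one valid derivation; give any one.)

S ⇒ b P ⇒ b b + P ⇒ b b + * a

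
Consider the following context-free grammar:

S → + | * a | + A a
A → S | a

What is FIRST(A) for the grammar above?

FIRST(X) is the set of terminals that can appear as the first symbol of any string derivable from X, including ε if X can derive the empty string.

We compute FIRST(A) using the standard algorithm.
FIRST(A) = {*, +, a}
FIRST(S) = {*, +}
Therefore, FIRST(A) = {*, +, a}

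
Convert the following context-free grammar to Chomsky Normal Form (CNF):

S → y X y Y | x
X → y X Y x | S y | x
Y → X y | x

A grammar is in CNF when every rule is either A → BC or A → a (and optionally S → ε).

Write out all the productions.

TY → y; S → x; TX → x; X → x; Y → x; S → TY X0; X0 → X X1; X1 → TY Y; X → TY X2; X2 → X X3; X3 → Y TX; X → S TY; Y → X TY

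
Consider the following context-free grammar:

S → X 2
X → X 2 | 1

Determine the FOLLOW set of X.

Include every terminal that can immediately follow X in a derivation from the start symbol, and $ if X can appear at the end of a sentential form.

We compute FOLLOW(X) using the standard algorithm.
FOLLOW(S) starts with {$}.
FIRST(S) = {1}
FIRST(X) = {1}
FOLLOW(S) = {$}
FOLLOW(X) = {2}
Therefore, FOLLOW(X) = {2}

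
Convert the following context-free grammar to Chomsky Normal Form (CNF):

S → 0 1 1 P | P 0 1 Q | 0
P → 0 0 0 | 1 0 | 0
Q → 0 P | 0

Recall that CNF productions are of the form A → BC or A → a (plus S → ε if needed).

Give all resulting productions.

T0 → 0; T1 → 1; S → 0; P → 0; Q → 0; S → T0 X0; X0 → T1 X1; X1 → T1 P; S → P X2; X2 → T0 X3; X3 → T1 Q; P → T0 X4; X4 → T0 T0; P → T1 T0; Q → T0 P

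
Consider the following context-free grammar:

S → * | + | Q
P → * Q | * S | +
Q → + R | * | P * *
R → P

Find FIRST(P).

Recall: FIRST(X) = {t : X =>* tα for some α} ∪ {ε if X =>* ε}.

We compute FIRST(P) using the standard algorithm.
FIRST(P) = {*, +}
FIRST(Q) = {*, +}
FIRST(R) = {*, +}
FIRST(S) = {*, +}
Therefore, FIRST(P) = {*, +}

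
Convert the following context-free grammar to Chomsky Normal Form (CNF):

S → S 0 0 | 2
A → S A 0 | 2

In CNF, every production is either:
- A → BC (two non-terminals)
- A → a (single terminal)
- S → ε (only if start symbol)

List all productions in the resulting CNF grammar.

T0 → 0; S → 2; A → 2; S → S X0; X0 → T0 T0; A → S X1; X1 → A T0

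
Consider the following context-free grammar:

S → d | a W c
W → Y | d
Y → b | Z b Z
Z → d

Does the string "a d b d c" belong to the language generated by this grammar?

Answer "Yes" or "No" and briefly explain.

Yes - a valid derivation exists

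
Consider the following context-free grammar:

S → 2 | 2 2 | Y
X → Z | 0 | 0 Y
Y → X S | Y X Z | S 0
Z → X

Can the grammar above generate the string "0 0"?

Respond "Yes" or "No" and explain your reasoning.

No - no valid derivation exists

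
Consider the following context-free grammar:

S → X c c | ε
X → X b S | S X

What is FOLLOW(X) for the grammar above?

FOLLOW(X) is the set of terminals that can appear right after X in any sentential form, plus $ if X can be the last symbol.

We compute FOLLOW(X) using the standard algorithm.
FOLLOW(S) starts with {$}.
FIRST(S) = {ε}
FIRST(X) = {}
FOLLOW(S) = {$, b, c}
FOLLOW(X) = {b, c}
Therefore, FOLLOW(X) = {b, c}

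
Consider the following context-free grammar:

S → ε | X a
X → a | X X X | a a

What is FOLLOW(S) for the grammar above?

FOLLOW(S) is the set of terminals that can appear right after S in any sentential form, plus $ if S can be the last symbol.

We compute FOLLOW(S) using the standard algorithm.
FOLLOW(S) starts with {$}.
FIRST(S) = {a, ε}
FIRST(X) = {a}
FOLLOW(S) = {$}
FOLLOW(X) = {a}
Therefore, FOLLOW(S) = {$}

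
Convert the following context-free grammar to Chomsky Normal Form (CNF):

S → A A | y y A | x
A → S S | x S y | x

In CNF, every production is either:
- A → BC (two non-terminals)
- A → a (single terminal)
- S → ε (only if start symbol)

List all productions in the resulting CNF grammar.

TY → y; S → x; TX → x; A → x; S → A A; S → TY X0; X0 → TY A; A → S S; A → TX X1; X1 → S TY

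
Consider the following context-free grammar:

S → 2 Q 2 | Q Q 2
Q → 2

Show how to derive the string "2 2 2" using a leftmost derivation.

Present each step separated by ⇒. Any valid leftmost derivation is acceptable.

S ⇒ Q Q 2 ⇒ 2 Q 2 ⇒ 2 2 2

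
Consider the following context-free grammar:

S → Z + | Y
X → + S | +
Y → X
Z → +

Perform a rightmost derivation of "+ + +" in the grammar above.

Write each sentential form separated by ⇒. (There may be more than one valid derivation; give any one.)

S ⇒ Y ⇒ X ⇒ + S ⇒ + Z + ⇒ + + +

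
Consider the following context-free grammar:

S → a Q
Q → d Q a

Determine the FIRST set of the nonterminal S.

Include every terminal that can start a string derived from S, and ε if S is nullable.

We compute FIRST(S) using the standard algorithm.
FIRST(Q) = {d}
FIRST(S) = {a}
Therefore, FIRST(S) = {a}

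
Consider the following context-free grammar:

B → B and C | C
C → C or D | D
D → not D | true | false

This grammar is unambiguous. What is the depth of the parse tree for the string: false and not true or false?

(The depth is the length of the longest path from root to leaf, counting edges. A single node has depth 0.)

5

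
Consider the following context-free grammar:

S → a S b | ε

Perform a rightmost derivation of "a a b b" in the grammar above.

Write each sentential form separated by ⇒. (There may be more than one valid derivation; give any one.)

S ⇒ a S b ⇒ a a S b b ⇒ a a b b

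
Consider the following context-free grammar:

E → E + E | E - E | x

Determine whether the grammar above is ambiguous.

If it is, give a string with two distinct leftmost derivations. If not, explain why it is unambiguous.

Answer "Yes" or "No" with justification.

Yes - the string 'x - x - x + x' has two distinct leftmost derivations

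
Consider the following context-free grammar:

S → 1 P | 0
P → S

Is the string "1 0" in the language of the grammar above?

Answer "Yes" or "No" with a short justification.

Yes - a valid derivation exists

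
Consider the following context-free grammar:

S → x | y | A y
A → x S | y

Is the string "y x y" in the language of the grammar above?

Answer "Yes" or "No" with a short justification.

No - no valid derivation exists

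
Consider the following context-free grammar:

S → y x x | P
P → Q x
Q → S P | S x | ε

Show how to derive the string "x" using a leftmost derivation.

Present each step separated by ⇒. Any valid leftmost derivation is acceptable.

S ⇒ P ⇒ Q x ⇒ x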